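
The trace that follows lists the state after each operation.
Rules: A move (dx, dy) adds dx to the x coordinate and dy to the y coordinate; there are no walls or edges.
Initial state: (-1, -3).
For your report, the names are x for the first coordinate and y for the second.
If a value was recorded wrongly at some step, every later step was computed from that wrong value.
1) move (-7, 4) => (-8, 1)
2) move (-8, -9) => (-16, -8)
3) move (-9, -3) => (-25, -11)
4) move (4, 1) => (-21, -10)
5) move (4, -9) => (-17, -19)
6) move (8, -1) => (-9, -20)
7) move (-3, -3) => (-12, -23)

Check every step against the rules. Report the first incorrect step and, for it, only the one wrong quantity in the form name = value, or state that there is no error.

no error

Step 1: x = -1 + (-7) = -8, y = -3 + (4) = 1 — agrees with the trace.
Step 2: x = -8 + (-8) = -16, y = 1 + (-9) = -8 — exactly as logged.
Step 3: x = -16 + (-9) = -25, y = -8 + (-3) = -11 — no discrepancy.
Step 4: x = -25 + (4) = -21, y = -11 + (1) = -10 — checks out.
Step 5: x = -21 + (4) = -17, y = -10 + (-9) = -19 — no discrepancy.
Step 6: x = -17 + (8) = -9, y = -19 + (-1) = -20 — confirmed correct.
Step 7: x = -9 + (-3) = -12, y = -20 + (-3) = -23 — exactly as logged.
No step deviates from the rules.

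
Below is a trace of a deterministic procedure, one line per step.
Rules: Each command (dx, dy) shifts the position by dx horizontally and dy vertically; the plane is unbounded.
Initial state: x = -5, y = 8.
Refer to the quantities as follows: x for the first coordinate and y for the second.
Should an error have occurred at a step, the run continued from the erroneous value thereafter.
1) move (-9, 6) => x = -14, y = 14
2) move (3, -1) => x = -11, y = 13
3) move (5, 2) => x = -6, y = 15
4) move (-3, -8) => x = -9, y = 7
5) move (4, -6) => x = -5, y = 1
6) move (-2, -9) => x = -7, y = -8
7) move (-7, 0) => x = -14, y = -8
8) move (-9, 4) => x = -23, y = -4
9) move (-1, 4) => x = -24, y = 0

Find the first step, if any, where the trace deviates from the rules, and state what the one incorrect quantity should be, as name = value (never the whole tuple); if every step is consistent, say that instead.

no error

1. x = -5 + (-9) = -14, y = 8 + (6) = 14 (consistent with the trace)
2. x = -14 + (3) = -11, y = 14 + (-1) = 13 (no discrepancy)
3. x = -11 + (5) = -6, y = 13 + (2) = 15 (exactly as logged)
4. x = -6 + (-3) = -9, y = 15 + (-8) = 7 (confirmed correct)
5. x = -9 + (4) = -5, y = 7 + (-6) = 1 (agrees with the trace)
6. x = -5 + (-2) = -7, y = 1 + (-9) = -8 (exactly as logged)
7. x = -7 + (-7) = -14, y = -8 + (0) = -8 (exactly as logged)
8. x = -14 + (-9) = -23, y = -8 + (4) = -4 (matches)
9. x = -23 + (-1) = -24, y = -4 + (4) = 0 (verified)
All steps check out; nothing to correct.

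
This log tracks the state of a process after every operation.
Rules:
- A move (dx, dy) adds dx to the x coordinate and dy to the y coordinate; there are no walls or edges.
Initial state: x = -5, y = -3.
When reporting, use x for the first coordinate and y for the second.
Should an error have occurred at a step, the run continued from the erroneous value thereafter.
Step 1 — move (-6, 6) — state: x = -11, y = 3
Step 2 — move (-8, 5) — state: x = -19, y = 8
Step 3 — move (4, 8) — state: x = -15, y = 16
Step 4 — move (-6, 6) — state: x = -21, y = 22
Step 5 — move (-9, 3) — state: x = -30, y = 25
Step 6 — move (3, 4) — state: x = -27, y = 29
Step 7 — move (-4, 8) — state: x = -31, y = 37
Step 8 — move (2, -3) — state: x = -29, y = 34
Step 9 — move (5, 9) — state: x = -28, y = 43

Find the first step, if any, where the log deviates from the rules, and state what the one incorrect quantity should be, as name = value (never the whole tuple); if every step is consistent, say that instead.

step 9, x = -24

step 1: x = -5 + (-6) = -11, y = -3 + (6) = 3 -> in agreement
step 2: x = -11 + (-8) = -19, y = 3 + (5) = 8 -> verified
step 3: x = -19 + (4) = -15, y = 8 + (8) = 16 -> consistent with the log
step 4: x = -15 + (-6) = -21, y = 16 + (6) = 22 -> same as recorded
step 5: x = -21 + (-9) = -30, y = 22 + (3) = 25 -> consistent with the log
step 6: x = -30 + (3) = -27, y = 25 + (4) = 29 -> verified
step 7: x = -27 + (-4) = -31, y = 29 + (8) = 37 -> verified
step 8: x = -31 + (2) = -29, y = 37 + (-3) = 34 -> exactly as logged
step 9: x = -29 + (5) = -24, y = 34 + (9) = 43 -> the recorded entry deviates here
First incorrect step: 9; the correct value is x = -24.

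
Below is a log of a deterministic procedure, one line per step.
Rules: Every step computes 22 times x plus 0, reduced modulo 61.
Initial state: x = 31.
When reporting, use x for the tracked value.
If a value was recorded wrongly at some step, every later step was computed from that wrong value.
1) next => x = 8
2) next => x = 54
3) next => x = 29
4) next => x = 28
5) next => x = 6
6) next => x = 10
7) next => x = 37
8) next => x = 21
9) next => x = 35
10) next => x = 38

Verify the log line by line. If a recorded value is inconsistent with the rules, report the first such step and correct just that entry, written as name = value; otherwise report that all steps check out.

Recomputing the run from the initial state:
step 1: x = 11
step 2: x = 59
step 3: x = 17
step 4: x = 8
step 5: x = 54
step 6: x = 29
step 7: x = 28
step 8: x = 6
step 9: x = 10
step 10: x = 37
The first disagreement with the log is at step 1, where the value should be x = 11.

step 1, x = 11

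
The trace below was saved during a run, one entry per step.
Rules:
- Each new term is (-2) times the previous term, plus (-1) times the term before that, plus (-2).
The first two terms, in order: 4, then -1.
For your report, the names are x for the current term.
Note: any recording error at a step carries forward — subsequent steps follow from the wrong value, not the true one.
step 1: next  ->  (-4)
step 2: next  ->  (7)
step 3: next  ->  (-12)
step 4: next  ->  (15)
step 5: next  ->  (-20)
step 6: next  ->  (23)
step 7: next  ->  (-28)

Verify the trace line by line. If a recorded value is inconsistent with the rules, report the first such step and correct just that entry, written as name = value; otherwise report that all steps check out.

no error

1. x = -2*(-1) + (-1)*(4) + (-2) = -4 (checks out)
2. x = -2*(-4) + (-1)*(-1) + (-2) = 7 (confirmed correct)
3. x = -2*(7) + (-1)*(-4) + (-2) = -12 (in agreement)
4. x = -2*(-12) + (-1)*(7) + (-2) = 15 (agrees with the trace)
5. x = -2*(15) + (-1)*(-12) + (-2) = -20 (checks out)
6. x = -2*(-20) + (-1)*(15) + (-2) = 23 (in agreement)
7. x = -2*(23) + (-1)*(-20) + (-2) = -28 (in agreement)
All entries verified; no error found.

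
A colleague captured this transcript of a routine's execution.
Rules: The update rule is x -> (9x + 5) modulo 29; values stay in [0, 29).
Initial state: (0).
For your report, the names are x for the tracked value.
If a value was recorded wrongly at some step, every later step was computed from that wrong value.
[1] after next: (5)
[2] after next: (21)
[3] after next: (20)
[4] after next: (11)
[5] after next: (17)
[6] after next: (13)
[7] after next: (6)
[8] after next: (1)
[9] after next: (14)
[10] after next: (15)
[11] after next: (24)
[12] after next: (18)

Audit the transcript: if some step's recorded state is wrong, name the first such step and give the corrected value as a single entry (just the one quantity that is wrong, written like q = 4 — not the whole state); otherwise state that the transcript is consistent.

no error

1. x = (9*0 + 5) mod 29 = 5 (verified)
2. x = (9*5 + 5) mod 29 = 21 (checks out)
3. x = (9*21 + 5) mod 29 = 20 (checks out)
4. x = (9*20 + 5) mod 29 = 11 (verified)
5. x = (9*11 + 5) mod 29 = 17 (checks out)
6. x = (9*17 + 5) mod 29 = 13 (agrees with the transcript)
7. x = (9*13 + 5) mod 29 = 6 (matches)
8. x = (9*6 + 5) mod 29 = 1 (exactly as logged)
9. x = (9*1 + 5) mod 29 = 14 (exactly as logged)
10. x = (9*14 + 5) mod 29 = 15 (confirmed correct)
11. x = (9*15 + 5) mod 29 = 24 (verified)
12. x = (9*24 + 5) mod 29 = 18 (no discrepancy)
All steps check out; nothing to correct.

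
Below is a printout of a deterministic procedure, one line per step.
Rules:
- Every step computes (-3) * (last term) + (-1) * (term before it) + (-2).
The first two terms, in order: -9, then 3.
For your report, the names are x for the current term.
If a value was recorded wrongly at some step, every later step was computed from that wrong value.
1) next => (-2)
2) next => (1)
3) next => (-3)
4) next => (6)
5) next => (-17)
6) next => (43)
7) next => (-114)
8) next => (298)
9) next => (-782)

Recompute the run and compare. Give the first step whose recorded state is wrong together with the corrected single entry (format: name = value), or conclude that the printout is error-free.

1. x = -3*(3) + (-1)*(-9) + (-2) = -2 (in agreement)
2. x = -3*(-2) + (-1)*(3) + (-2) = 1 (in agreement)
3. x = -3*(1) + (-1)*(-2) + (-2) = -3 (in agreement)
4. x = -3*(-3) + (-1)*(1) + (-2) = 6 (checks out)
5. x = -3*(6) + (-1)*(-3) + (-2) = -17 (verified)
6. x = -3*(-17) + (-1)*(6) + (-2) = 43 (verified)
7. x = -3*(43) + (-1)*(-17) + (-2) = -114 (in agreement)
8. x = -3*(-114) + (-1)*(43) + (-2) = 297 (the recorded entry deviates here)
That makes step 8 the first incorrect line — x = 297 is what it should show.

step 8, x = 297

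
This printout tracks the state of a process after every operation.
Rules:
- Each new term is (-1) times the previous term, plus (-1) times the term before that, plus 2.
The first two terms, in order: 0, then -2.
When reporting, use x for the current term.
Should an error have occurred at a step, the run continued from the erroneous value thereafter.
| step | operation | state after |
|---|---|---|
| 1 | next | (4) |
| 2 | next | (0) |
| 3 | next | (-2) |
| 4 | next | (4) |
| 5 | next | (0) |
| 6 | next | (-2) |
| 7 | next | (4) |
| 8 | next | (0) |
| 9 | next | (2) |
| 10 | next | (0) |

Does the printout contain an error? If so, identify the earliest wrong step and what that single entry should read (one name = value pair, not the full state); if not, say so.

step 9, x = -2

Recomputing the run from the initial state:
step 1: x = 4
step 2: x = 0
step 3: x = -2
step 4: x = 4
step 5: x = 0
step 6: x = -2
step 7: x = 4
step 8: x = 0
step 9: x = -2
step 10: x = 4
The first disagreement with the printout is at step 9, where the value should be x = -2.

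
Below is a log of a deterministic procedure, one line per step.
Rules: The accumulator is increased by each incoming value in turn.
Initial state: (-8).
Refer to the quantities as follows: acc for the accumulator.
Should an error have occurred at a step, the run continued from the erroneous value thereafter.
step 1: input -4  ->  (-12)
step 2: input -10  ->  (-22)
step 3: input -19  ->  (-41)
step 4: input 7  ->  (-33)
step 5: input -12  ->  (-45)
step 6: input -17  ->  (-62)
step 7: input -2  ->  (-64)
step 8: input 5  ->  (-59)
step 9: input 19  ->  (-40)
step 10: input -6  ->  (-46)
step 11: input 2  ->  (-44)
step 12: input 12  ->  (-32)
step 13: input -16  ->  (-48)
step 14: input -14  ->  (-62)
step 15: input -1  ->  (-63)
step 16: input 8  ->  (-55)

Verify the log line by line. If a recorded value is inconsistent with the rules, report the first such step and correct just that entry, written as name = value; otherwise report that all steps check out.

Recomputing the run from the initial state:
step 1: acc = -12
step 2: acc = -22
step 3: acc = -41
step 4: acc = -34
step 5: acc = -46
step 6: acc = -63
step 7: acc = -65
step 8: acc = -60
step 9: acc = -41
step 10: acc = -47
step 11: acc = -45
step 12: acc = -33
step 13: acc = -49
step 14: acc = -63
step 15: acc = -64
step 16: acc = -56
The first disagreement with the log is at step 4, where the value should be acc = -34.

step 4, acc = -34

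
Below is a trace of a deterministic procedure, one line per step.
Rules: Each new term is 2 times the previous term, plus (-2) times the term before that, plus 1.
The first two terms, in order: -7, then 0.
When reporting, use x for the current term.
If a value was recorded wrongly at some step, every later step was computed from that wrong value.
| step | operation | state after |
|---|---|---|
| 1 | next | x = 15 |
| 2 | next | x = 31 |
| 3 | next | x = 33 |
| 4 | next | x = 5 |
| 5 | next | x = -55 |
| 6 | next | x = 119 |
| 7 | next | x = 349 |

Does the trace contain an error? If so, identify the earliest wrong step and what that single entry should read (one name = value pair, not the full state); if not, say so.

step 6, x = -119

Recomputing the run from the initial state:
step 1: x = 15
step 2: x = 31
step 3: x = 33
step 4: x = 5
step 5: x = -55
step 6: x = -119
step 7: x = -127
The first disagreement with the trace is at step 6, where the value should be x = -119.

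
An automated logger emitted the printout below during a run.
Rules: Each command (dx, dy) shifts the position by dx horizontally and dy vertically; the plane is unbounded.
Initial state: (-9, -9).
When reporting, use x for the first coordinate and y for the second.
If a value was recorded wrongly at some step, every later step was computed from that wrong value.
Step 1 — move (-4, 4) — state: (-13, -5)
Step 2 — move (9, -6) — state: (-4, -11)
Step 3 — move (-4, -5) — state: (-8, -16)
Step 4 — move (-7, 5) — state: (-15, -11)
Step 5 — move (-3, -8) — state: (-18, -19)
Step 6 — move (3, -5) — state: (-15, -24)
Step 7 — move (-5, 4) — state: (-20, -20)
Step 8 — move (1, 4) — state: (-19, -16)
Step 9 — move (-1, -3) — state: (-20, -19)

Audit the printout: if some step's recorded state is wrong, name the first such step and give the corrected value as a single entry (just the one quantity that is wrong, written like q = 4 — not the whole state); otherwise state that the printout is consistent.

no error

1. x = -9 + (-4) = -13, y = -9 + (4) = -5 (checks out)
2. x = -13 + (9) = -4, y = -5 + (-6) = -11 (in agreement)
3. x = -4 + (-4) = -8, y = -11 + (-5) = -16 (same as recorded)
4. x = -8 + (-7) = -15, y = -16 + (5) = -11 (consistent with the printout)
5. x = -15 + (-3) = -18, y = -11 + (-8) = -19 (same as recorded)
6. x = -18 + (3) = -15, y = -19 + (-5) = -24 (agrees with the printout)
7. x = -15 + (-5) = -20, y = -24 + (4) = -20 (same as recorded)
8. x = -20 + (1) = -19, y = -20 + (4) = -16 (consistent with the printout)
9. x = -19 + (-1) = -20, y = -16 + (-3) = -19 (agrees with the printout)
Every step is consistent.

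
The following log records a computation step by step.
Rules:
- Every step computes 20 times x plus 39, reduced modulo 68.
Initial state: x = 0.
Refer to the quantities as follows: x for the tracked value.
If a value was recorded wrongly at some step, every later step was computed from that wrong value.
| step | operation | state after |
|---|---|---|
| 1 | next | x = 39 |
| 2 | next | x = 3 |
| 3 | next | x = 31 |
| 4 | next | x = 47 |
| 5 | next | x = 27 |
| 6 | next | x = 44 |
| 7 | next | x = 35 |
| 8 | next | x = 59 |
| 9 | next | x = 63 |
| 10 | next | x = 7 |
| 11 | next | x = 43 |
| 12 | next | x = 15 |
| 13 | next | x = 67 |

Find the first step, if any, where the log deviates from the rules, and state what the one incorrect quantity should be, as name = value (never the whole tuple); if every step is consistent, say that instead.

Recomputing the run from the initial state:
step 1: x = 39
step 2: x = 3
step 3: x = 31
step 4: x = 47
step 5: x = 27
step 6: x = 35
step 7: x = 59
step 8: x = 63
step 9: x = 7
step 10: x = 43
step 11: x = 15
step 12: x = 67
step 13: x = 19
The first disagreement with the log is at step 6, where the value should be x = 35.

step 6, x = 35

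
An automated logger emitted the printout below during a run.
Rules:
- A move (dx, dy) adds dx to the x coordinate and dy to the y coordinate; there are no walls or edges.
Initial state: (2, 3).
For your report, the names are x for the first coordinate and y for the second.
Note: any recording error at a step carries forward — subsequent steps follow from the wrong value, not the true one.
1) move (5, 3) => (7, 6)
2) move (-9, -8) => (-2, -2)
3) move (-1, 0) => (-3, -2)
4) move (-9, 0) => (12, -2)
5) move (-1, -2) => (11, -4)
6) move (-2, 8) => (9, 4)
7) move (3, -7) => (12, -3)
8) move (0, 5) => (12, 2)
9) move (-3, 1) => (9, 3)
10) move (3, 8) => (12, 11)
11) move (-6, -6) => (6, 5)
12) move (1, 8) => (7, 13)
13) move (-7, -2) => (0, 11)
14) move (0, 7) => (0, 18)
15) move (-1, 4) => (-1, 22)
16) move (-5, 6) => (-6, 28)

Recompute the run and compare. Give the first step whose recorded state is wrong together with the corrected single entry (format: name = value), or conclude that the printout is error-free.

Recomputing the run from the initial state:
step 1: x = 7, y = 6
step 2: x = -2, y = -2
step 3: x = -3, y = -2
step 4: x = -12, y = -2
step 5: x = -13, y = -4
step 6: x = -15, y = 4
step 7: x = -12, y = -3
step 8: x = -12, y = 2
step 9: x = -15, y = 3
step 10: x = -12, y = 11
step 11: x = -18, y = 5
step 12: x = -17, y = 13
step 13: x = -24, y = 11
step 14: x = -24, y = 18
step 15: x = -25, y = 22
step 16: x = -30, y = 28
The first disagreement with the printout is at step 4, where the value should be x = -12.

step 4, x = -12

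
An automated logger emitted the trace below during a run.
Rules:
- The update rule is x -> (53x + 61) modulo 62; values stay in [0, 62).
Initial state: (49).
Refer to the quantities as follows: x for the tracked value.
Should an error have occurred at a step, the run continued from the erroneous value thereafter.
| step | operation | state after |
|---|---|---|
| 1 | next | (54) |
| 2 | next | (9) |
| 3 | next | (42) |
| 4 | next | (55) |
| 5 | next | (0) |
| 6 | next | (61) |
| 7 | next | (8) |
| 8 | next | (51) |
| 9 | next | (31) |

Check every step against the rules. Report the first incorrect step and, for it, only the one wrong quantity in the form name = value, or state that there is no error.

step 9, x = 36

1. x = (53*49 + 61) mod 62 = 54 (no discrepancy)
2. x = (53*54 + 61) mod 62 = 9 (confirmed correct)
3. x = (53*9 + 61) mod 62 = 42 (matches)
4. x = (53*42 + 61) mod 62 = 55 (no discrepancy)
5. x = (53*55 + 61) mod 62 = 0 (consistent with the trace)
6. x = (53*0 + 61) mod 62 = 61 (confirmed correct)
7. x = (53*61 + 61) mod 62 = 8 (consistent with the trace)
8. x = (53*8 + 61) mod 62 = 51 (consistent with the trace)
9. x = (53*51 + 61) mod 62 = 36 (this is not what the trace shows)
Step 9 is the first one off; corrected, x = 36.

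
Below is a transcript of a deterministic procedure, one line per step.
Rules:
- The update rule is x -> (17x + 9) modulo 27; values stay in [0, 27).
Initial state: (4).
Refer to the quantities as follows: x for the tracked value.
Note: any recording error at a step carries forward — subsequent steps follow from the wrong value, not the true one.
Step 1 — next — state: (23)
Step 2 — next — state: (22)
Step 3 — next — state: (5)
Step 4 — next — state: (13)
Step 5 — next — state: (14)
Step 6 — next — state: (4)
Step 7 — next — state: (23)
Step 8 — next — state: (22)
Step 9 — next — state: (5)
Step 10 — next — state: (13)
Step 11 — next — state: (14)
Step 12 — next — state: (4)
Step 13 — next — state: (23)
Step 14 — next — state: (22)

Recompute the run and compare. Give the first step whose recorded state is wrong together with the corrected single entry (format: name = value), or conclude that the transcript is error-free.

Step 1: x = (17*4 + 9) mod 27 = 23 — in agreement.
Step 2: x = (17*23 + 9) mod 27 = 22 — checks out.
Step 3: x = (17*22 + 9) mod 27 = 5 — matches.
Step 4: x = (17*5 + 9) mod 27 = 13 — consistent with the transcript.
Step 5: x = (17*13 + 9) mod 27 = 14 — exactly as logged.
Step 6: x = (17*14 + 9) mod 27 = 4 — in agreement.
Step 7: x = (17*4 + 9) mod 27 = 23 — consistent with the transcript.
Step 8: x = (17*23 + 9) mod 27 = 22 — same as recorded.
Step 9: x = (17*22 + 9) mod 27 = 5 — matches.
Step 10: x = (17*5 + 9) mod 27 = 13 — same as recorded.
Step 11: x = (17*13 + 9) mod 27 = 14 — matches.
Step 12: x = (17*14 + 9) mod 27 = 4 — no discrepancy.
Step 13: x = (17*4 + 9) mod 27 = 23 — checks out.
Step 14: x = (17*23 + 9) mod 27 = 22 — in agreement.
Each recorded entry agrees with the recomputation.

no error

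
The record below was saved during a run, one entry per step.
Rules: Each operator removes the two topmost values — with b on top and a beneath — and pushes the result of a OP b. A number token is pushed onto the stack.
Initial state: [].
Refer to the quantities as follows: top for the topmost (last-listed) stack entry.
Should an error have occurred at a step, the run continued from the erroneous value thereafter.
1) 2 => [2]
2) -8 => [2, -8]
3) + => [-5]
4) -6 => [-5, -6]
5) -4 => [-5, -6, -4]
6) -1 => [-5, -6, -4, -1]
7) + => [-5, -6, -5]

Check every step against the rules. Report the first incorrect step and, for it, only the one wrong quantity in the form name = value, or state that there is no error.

Step 1: push 2: top = 2 — confirmed correct.
Step 2: push -8: top = -8 — checks out.
Step 3: 2 + -8 = -6 — the recorded entry deviates here.
Conclusion: step 3 carries the first error; the entry should be top = -6.

step 3, top = -6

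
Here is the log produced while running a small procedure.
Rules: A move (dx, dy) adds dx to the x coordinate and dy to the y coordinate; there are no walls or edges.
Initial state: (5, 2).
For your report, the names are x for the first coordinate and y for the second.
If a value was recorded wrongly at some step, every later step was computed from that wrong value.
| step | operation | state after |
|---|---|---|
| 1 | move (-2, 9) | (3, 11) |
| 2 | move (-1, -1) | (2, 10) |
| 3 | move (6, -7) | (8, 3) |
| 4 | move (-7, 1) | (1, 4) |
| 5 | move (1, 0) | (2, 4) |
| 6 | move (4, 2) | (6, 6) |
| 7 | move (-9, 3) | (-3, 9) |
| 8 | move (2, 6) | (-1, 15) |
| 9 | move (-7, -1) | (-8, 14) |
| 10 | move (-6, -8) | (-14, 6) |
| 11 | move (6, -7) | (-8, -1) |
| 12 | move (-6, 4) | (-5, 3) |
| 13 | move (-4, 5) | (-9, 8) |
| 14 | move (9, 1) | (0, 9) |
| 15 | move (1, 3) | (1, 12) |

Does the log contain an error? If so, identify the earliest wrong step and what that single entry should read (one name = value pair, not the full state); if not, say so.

step 12, x = -14

step 1: x = 5 + (-2) = 3, y = 2 + (9) = 11 -> no discrepancy
step 2: x = 3 + (-1) = 2, y = 11 + (-1) = 10 -> exactly as logged
step 3: x = 2 + (6) = 8, y = 10 + (-7) = 3 -> exactly as logged
step 4: x = 8 + (-7) = 1, y = 3 + (1) = 4 -> matches
step 5: x = 1 + (1) = 2, y = 4 + (0) = 4 -> consistent with the log
step 6: x = 2 + (4) = 6, y = 4 + (2) = 6 -> same as recorded
step 7: x = 6 + (-9) = -3, y = 6 + (3) = 9 -> agrees with the log
step 8: x = -3 + (2) = -1, y = 9 + (6) = 15 -> same as recorded
step 9: x = -1 + (-7) = -8, y = 15 + (-1) = 14 -> in agreement
step 10: x = -8 + (-6) = -14, y = 14 + (-8) = 6 -> in agreement
step 11: x = -14 + (6) = -8, y = 6 + (-7) = -1 -> consistent with the log
step 12: x = -8 + (-6) = -14, y = -1 + (4) = 3 -> not what was recorded
So the first discrepancy is step 12, where the right value is x = -14.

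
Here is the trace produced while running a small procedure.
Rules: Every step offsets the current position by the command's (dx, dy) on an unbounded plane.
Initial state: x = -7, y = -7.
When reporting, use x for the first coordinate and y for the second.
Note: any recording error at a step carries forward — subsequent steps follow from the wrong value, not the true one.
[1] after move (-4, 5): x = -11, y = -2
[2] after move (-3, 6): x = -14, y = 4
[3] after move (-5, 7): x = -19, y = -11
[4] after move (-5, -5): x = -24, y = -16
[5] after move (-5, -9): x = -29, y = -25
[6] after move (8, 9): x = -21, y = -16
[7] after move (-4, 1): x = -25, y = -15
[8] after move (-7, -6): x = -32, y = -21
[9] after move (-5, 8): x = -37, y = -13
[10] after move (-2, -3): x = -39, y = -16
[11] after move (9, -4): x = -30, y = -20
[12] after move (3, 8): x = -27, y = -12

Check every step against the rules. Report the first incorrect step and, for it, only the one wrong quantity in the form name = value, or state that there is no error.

1. x = -7 + (-4) = -11, y = -7 + (5) = -2 (no discrepancy)
2. x = -11 + (-3) = -14, y = -2 + (6) = 4 (in agreement)
3. x = -14 + (-5) = -19, y = 4 + (7) = 11 (first mismatch against the trace)
First incorrect step: 3; the correct value is y = 11.

step 3, y = 11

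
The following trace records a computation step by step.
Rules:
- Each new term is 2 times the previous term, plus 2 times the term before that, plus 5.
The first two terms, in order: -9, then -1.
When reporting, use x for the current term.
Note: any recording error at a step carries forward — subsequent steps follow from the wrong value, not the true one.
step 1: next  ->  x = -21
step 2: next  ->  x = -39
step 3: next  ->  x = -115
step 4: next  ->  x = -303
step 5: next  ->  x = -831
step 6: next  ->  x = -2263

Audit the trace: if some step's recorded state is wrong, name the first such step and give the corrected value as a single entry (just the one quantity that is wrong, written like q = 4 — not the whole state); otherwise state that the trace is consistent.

1. x = 2*(-1) + (2)*(-9) + (5) = -15 (not what was recorded)
The earliest wrong entry is at step 1: it should read x = -15.

step 1, x = -15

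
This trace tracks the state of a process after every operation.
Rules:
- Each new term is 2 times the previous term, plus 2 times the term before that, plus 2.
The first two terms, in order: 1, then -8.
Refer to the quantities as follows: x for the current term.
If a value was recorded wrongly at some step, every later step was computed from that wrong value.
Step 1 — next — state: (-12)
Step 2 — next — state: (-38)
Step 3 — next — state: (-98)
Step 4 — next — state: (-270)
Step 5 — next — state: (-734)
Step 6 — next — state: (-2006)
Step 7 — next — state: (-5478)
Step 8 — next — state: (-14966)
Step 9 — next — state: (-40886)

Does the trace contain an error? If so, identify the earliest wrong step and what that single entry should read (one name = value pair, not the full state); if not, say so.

1. x = 2*(-8) + (2)*(1) + (2) = -12 (same as recorded)
2. x = 2*(-12) + (2)*(-8) + (2) = -38 (matches)
3. x = 2*(-38) + (2)*(-12) + (2) = -98 (no discrepancy)
4. x = 2*(-98) + (2)*(-38) + (2) = -270 (consistent with the trace)
5. x = 2*(-270) + (2)*(-98) + (2) = -734 (in agreement)
6. x = 2*(-734) + (2)*(-270) + (2) = -2006 (agrees with the trace)
7. x = 2*(-2006) + (2)*(-734) + (2) = -5478 (consistent with the trace)
8. x = 2*(-5478) + (2)*(-2006) + (2) = -14966 (matches)
9. x = 2*(-14966) + (2)*(-5478) + (2) = -40886 (confirmed correct)
No step deviates from the rules.

no error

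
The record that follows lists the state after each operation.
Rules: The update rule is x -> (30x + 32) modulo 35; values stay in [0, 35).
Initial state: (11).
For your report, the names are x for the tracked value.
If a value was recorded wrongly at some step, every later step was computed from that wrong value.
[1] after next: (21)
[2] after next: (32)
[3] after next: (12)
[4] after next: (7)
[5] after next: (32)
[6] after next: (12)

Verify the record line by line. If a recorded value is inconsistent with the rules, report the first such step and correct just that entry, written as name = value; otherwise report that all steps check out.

step 1, x = 12

step 1: x = (30*11 + 32) mod 35 = 12 -> the recorded entry deviates here
Step 1 is the first one off; corrected, x = 12.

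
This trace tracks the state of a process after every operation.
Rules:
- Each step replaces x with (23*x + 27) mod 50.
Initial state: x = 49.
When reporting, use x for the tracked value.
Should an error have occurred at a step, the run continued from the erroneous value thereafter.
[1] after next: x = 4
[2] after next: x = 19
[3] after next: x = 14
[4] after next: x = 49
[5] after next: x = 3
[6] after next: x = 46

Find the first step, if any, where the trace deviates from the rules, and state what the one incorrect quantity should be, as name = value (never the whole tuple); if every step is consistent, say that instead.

step 5, x = 4

1. x = (23*49 + 27) mod 50 = 4 (no discrepancy)
2. x = (23*4 + 27) mod 50 = 19 (verified)
3. x = (23*19 + 27) mod 50 = 14 (confirmed correct)
4. x = (23*14 + 27) mod 50 = 49 (same as recorded)
5. x = (23*49 + 27) mod 50 = 4 (the trace has a different value)
Conclusion: step 5 carries the first error; the entry should be x = 4.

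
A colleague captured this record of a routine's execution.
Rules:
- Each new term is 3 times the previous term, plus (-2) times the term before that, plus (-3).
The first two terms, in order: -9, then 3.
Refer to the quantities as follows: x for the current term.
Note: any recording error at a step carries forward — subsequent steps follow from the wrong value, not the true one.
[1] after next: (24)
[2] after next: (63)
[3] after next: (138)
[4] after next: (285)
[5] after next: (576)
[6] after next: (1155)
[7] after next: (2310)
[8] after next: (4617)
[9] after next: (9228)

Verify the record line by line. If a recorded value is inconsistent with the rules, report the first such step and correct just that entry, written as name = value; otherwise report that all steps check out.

no error

Recomputing the run from the initial state:
step 1: x = 24
step 2: x = 63
step 3: x = 138
step 4: x = 285
step 5: x = 576
step 6: x = 1155
step 7: x = 2310
step 8: x = 4617
step 9: x = 9228
This matches the record at every step.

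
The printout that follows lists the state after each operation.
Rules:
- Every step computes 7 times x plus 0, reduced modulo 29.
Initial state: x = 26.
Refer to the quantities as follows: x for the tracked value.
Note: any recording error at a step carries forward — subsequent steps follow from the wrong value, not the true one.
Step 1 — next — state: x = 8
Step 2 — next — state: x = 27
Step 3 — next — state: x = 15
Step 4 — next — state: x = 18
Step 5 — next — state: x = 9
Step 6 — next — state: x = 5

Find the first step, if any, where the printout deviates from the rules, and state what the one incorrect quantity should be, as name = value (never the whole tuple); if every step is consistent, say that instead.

step 5, x = 10

Step 1: x = (7*26 + 0) mod 29 = 8 — matches.
Step 2: x = (7*8 + 0) mod 29 = 27 — matches.
Step 3: x = (7*27 + 0) mod 29 = 15 — in agreement.
Step 4: x = (7*15 + 0) mod 29 = 18 — exactly as logged.
Step 5: x = (7*18 + 0) mod 29 = 10 — the printout disagrees here.
That makes step 5 the first incorrect line — x = 10 is what it should show.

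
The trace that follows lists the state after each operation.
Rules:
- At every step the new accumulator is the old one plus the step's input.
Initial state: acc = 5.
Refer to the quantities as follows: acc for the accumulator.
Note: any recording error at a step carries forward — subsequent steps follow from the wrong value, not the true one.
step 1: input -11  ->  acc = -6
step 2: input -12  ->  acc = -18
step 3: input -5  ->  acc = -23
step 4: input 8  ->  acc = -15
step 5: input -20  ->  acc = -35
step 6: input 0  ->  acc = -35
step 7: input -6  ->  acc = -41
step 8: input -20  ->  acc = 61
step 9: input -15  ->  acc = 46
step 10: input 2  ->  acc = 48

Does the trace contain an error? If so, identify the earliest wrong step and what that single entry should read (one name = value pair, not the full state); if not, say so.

step 8, acc = -61

Recomputing the run from the initial state:
step 1: acc = -6
step 2: acc = -18
step 3: acc = -23
step 4: acc = -15
step 5: acc = -35
step 6: acc = -35
step 7: acc = -41
step 8: acc = -61
step 9: acc = -76
step 10: acc = -74
The first disagreement with the trace is at step 8, where the value should be acc = -61.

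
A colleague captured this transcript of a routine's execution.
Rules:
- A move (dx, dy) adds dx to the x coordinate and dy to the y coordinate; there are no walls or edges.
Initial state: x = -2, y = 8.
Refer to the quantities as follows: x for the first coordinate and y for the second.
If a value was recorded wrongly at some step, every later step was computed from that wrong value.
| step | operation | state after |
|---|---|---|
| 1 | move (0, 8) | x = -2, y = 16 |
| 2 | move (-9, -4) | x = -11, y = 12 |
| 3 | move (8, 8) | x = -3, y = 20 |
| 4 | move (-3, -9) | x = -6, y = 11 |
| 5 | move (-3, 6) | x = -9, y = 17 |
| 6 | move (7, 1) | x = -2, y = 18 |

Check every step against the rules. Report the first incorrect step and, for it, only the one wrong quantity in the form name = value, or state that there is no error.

1. x = -2 + (0) = -2, y = 8 + (8) = 16 (consistent with the transcript)
2. x = -2 + (-9) = -11, y = 16 + (-4) = 12 (matches)
3. x = -11 + (8) = -3, y = 12 + (8) = 20 (verified)
4. x = -3 + (-3) = -6, y = 20 + (-9) = 11 (confirmed correct)
5. x = -6 + (-3) = -9, y = 11 + (6) = 17 (in agreement)
6. x = -9 + (7) = -2, y = 17 + (1) = 18 (verified)
The whole run recomputes cleanly — no discrepancies.

no error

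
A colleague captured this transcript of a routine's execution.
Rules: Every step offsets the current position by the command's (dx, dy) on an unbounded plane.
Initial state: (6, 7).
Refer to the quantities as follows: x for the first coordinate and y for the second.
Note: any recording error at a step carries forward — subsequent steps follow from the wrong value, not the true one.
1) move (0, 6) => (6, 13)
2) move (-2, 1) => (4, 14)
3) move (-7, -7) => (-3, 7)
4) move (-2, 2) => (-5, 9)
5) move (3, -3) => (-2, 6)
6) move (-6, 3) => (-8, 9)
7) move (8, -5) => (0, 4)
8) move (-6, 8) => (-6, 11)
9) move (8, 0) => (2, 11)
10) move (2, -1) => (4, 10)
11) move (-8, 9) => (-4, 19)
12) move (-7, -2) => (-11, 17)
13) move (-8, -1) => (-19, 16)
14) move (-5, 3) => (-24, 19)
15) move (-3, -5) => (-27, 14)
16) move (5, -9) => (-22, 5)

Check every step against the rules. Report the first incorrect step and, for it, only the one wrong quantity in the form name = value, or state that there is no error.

1. x = 6 + (0) = 6, y = 7 + (6) = 13 (in agreement)
2. x = 6 + (-2) = 4, y = 13 + (1) = 14 (exactly as logged)
3. x = 4 + (-7) = -3, y = 14 + (-7) = 7 (consistent with the transcript)
4. x = -3 + (-2) = -5, y = 7 + (2) = 9 (consistent with the transcript)
5. x = -5 + (3) = -2, y = 9 + (-3) = 6 (checks out)
6. x = -2 + (-6) = -8, y = 6 + (3) = 9 (no discrepancy)
7. x = -8 + (8) = 0, y = 9 + (-5) = 4 (no discrepancy)
8. x = 0 + (-6) = -6, y = 4 + (8) = 12 (first mismatch against the transcript)
The audit stops at step 8: the recorded entry is wrong and should be y = 12.

step 8, y = 12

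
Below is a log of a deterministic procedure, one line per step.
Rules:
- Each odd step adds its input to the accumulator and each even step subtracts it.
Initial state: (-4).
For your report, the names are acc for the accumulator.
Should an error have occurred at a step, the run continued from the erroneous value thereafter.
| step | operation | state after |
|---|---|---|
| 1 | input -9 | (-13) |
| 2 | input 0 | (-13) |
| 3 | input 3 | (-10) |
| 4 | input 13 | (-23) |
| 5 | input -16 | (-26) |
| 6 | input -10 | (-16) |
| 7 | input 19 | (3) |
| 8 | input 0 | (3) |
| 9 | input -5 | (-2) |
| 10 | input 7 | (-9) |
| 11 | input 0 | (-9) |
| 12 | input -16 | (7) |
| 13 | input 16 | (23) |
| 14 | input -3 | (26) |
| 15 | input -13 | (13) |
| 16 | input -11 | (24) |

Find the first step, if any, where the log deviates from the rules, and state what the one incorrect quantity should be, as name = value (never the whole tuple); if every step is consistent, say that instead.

step 5, acc = -39

Step 1: acc = -4 + -9 = -13 — checks out.
Step 2: acc = -13 - 0 = -13 — in agreement.
Step 3: acc = -13 + 3 = -10 — verified.
Step 4: acc = -10 - 13 = -23 — confirmed correct.
Step 5: acc = -23 + -16 = -39 — a discrepancy with the log.
Step 5 is the first one off; corrected, acc = -39.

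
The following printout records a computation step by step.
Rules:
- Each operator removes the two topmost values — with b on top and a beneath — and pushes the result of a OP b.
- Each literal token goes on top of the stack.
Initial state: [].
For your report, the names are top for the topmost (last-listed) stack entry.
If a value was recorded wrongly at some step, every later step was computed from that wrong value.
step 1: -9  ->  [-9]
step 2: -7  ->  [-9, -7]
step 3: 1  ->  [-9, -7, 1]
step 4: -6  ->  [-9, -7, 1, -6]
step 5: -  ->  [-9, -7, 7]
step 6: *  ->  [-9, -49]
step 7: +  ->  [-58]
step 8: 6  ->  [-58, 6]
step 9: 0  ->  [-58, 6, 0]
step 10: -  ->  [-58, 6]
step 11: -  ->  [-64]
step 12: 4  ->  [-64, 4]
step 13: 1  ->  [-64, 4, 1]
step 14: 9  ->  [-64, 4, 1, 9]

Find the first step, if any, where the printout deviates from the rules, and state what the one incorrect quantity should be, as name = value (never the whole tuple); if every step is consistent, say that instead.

no error

Recomputing the run from the initial state:
step 1: [-9]
step 2: [-9, -7]
step 3: [-9, -7, 1]
step 4: [-9, -7, 1, -6]
step 5: [-9, -7, 7]
step 6: [-9, -49]
step 7: [-58]
step 8: [-58, 6]
step 9: [-58, 6, 0]
step 10: [-58, 6]
step 11: [-64]
step 12: [-64, 4]
step 13: [-64, 4, 1]
step 14: [-64, 4, 1, 9]
This matches the printout at every step.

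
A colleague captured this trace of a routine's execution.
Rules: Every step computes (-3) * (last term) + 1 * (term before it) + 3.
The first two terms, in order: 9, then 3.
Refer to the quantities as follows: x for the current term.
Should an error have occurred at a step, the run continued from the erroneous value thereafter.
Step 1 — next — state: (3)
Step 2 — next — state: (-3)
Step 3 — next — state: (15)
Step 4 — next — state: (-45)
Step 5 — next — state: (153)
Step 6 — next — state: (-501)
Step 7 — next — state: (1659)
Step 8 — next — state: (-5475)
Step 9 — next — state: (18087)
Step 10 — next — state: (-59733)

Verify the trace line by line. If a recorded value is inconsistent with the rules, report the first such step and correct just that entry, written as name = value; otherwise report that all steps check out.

no error

Step 1: x = -3*(3) + (1)*(9) + (3) = 3 — confirmed correct.
Step 2: x = -3*(3) + (1)*(3) + (3) = -3 — agrees with the trace.
Step 3: x = -3*(-3) + (1)*(3) + (3) = 15 — exactly as logged.
Step 4: x = -3*(15) + (1)*(-3) + (3) = -45 — in agreement.
Step 5: x = -3*(-45) + (1)*(15) + (3) = 153 — consistent with the trace.
Step 6: x = -3*(153) + (1)*(-45) + (3) = -501 — checks out.
Step 7: x = -3*(-501) + (1)*(153) + (3) = 1659 — confirmed correct.
Step 8: x = -3*(1659) + (1)*(-501) + (3) = -5475 — same as recorded.
Step 9: x = -3*(-5475) + (1)*(1659) + (3) = 18087 — confirmed correct.
Step 10: x = -3*(18087) + (1)*(-5475) + (3) = -59733 — in agreement.
All entries verified; no error found.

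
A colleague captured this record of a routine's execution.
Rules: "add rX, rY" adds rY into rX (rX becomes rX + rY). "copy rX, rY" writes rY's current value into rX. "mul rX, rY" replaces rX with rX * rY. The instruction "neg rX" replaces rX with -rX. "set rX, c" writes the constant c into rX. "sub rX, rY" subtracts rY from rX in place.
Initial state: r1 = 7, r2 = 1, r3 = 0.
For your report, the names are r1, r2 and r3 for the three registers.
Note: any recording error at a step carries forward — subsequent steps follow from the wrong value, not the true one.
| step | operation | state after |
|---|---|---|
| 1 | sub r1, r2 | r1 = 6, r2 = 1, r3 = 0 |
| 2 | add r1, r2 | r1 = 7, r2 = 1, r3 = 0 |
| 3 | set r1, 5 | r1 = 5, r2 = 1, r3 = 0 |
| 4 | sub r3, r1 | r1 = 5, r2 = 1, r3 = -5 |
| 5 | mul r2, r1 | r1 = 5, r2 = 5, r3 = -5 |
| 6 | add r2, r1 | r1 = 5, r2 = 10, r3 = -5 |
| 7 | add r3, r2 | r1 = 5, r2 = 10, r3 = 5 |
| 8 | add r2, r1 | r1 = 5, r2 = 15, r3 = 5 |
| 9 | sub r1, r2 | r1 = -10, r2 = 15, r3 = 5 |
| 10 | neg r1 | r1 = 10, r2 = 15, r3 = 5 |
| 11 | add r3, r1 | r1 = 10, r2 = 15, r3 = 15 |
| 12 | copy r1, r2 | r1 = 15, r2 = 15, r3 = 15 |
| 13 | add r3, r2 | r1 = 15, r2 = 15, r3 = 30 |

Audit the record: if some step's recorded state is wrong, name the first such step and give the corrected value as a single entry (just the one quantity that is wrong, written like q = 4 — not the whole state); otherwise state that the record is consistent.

no error

Recomputing the run from the initial state:
step 1: r1 = 6, r2 = 1, r3 = 0
step 2: r1 = 7, r2 = 1, r3 = 0
step 3: r1 = 5, r2 = 1, r3 = 0
step 4: r1 = 5, r2 = 1, r3 = -5
step 5: r1 = 5, r2 = 5, r3 = -5
step 6: r1 = 5, r2 = 10, r3 = -5
step 7: r1 = 5, r2 = 10, r3 = 5
step 8: r1 = 5, r2 = 15, r3 = 5
step 9: r1 = -10, r2 = 15, r3 = 5
step 10: r1 = 10, r2 = 15, r3 = 5
step 11: r1 = 10, r2 = 15, r3 = 15
step 12: r1 = 15, r2 = 15, r3 = 15
step 13: r1 = 15, r2 = 15, r3 = 30
This matches the record at every step.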